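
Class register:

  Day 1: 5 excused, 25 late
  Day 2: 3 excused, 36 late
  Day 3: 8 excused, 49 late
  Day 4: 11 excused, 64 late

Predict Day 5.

19 excused, 81 late

Excused: each term is the sum of the two before it, so 5, 3, 8, 11 → 19.
Late: perfect squares: 5², 6², 7², …; 25, 36, 49, 64 → 81.
Combining the parts gives 19 excused, 81 late.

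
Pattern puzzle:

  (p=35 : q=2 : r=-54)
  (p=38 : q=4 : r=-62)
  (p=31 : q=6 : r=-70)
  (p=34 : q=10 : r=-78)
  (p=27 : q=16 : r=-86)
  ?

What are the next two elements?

(p=30 : q=26 : r=-94), (p=23 : q=42 : r=-102)

P: 35, 38, 31, 34, 27 → 30 → 23 (alternating steps +3, −7, +3, −7, …).
Q: each term is the sum of the two before it, so 2, 4, 6, 10, 16 → 26 → 42.
For the r, −8 each step: -54, -62, -70, -78, -86 → -94 → -102.
So the next two elements are (p=30 : q=26 : r=-94) and (p=23 : q=42 : r=-102).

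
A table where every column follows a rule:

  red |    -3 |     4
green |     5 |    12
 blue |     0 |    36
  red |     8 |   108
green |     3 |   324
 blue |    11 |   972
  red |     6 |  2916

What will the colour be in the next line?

green

Colour goes red, green, blue, red, green, blue, red → green (repeats red → green → blue).
Second component — alternating steps +8, −5, +8, −5, …: -3, 5, 0, 8, 3, 11, 6 → 14.
Third component: ×3 each step, so 4, 12, 36, 108, 324, 972, 2916 → 8748.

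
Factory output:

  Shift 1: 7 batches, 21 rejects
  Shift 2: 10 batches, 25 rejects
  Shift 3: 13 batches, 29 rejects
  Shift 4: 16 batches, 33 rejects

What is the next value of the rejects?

37

Rejects — +4 each step: 21, 25, 29, 33 → 37.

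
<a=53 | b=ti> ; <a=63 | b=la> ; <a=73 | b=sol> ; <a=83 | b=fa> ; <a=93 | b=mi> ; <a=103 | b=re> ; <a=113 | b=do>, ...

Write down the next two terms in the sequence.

<a=123 | b=ti>, <a=133 | b=la>

A goes 53, 63, 73, 83, 93, 103, 113 → 123 → 133 (+10 each step).
B — runs backward through the solfège scale do→ti: ti, la, sol, fa, mi, re, do → ti → la.
So the next two terms are <a=123 | b=ti> and <a=133 | b=la>.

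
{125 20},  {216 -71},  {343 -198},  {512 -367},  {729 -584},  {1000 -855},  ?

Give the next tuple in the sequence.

{1331 -1186}

First value: 125, 216, 343, 512, 729, 1000 → 1331 (perfect cubes: 5³, 6³, 7³, …).
Second value — together with the first value always sums to 145: 20, -71, -198, -367, -584, -855 → -1186.
Putting it together: {1331 -1186}.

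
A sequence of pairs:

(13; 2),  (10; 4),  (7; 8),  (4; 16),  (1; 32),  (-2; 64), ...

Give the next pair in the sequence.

For the first coordinate, −3 each step: 13, 10, 7, 4, 1, -2 → -5.
Second coordinate goes 2, 4, 8, 16, 32, 64 → 128 (×2 each step).
Combining the parts gives (-5; 128).

(-5; 128)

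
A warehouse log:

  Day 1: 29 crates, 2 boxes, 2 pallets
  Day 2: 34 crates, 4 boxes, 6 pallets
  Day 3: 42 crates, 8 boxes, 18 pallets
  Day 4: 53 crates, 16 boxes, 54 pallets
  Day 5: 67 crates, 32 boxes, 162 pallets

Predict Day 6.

84 crates, 64 boxes, 486 pallets

Crates — differences are 5, 8, 11, … (increasing by 3 each time): 29, 34, 42, 53, 67 → 84.
Boxes: ×2 each step, so 2, 4, 8, 16, 32 → 64.
For the pallets, ×3 each step: 2, 6, 18, 54, 162 → 486.
Putting it together: 84 crates, 64 boxes, 486 pallets.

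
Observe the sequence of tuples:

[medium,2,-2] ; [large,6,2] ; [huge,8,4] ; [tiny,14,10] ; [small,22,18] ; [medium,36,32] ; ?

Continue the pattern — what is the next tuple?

[large,58,54]

Size — repeats medium → large → huge → tiny → small: medium, large, huge, tiny, small, medium → large.
Second coordinate: each term is the sum of the two before it, so 2, 6, 8, 14, 22, 36 → 58.
Third coordinate: always 4 less than the second coordinate; -2, 2, 4, 10, 18, 32 → 54.
Putting it together: [large,58,54].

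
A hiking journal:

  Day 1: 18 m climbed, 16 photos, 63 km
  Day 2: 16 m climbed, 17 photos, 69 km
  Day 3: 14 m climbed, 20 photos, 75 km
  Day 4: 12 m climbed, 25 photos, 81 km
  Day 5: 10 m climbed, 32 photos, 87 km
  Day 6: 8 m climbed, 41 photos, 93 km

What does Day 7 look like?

6 m climbed, 52 photos, 99 km

M climbed — −2 each step: 18, 16, 14, 12, 10, 8 → 6.
For the photos, differences are 1, 3, 5, … (increasing by 2 each time): 16, 17, 20, 25, 32, 41 → 52.
Km: 63, 69, 75, 81, 87, 93 → 99 (+6 each step).
Combining the parts gives 6 m climbed, 52 photos, 99 km.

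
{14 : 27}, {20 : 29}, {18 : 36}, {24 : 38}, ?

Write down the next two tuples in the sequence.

{22 : 45}, {28 : 47}

First slot: alternating steps +6, −2, +6, −2, …; 14, 20, 18, 24 → 22 → 28.
Second slot: alternating steps +2, +7, +2, +7, …, so 27, 29, 36, 38 → 45 → 47.
So the next two tuples are {22 : 45} and {28 : 47}.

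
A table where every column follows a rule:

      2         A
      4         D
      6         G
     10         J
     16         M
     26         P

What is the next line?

First component: each term is the sum of the two before it, so 2, 4, 6, 10, 16, 26 → 42.
Letter: letters move forward 3 places in the alphabet, so A, D, G, J, M, P → S.
Putting it together: 42  S.

42  S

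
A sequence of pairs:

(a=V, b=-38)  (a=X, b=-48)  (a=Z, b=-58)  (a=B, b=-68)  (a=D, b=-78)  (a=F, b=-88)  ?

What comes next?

(a=H, b=-98)

A: V, X, Z, B, D, F → H (letters move forward 2 places in the alphabet, wrapping Z→A).
B goes -38, -48, -58, -68, -78, -88 → -98 (−10 each step).
So the next pair is (a=H, b=-98).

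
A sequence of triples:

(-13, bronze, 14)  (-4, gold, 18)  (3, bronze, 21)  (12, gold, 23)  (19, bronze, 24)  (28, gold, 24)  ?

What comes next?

First component: -13, -4, 3, 12, 19, 28 → 35 (alternating steps +9, +7, +9, +7, …).
Rank: alternates bronze ↔ gold, so bronze, gold, bronze, gold, bronze, gold → bronze.
Third component: differences are 4, 3, 2, … (decreasing by 1 each time); 14, 18, 21, 23, 24, 24 → 23.
So the next triple is (35, bronze, 23).

(35, bronze, 23)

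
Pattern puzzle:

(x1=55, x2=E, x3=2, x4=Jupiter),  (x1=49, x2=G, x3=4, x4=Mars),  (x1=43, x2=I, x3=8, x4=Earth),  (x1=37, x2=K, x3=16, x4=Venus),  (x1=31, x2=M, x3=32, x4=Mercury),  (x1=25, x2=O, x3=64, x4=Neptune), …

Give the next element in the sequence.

(x1=19, x2=Q, x3=128, x4=Uranus)

X1 — −6 each step: 55, 49, 43, 37, 31, 25 → 19.
For the x2, letters move forward 2 places in the alphabet: E, G, I, K, M, O → Q.
X3: ×2 each step, so 2, 4, 8, 16, 32, 64 → 128.
X4 goes Jupiter, Mars, Earth, Venus, Mercury, Neptune → Uranus (runs backward through the planets Mercury→Neptune).
Putting it together: (x1=19, x2=Q, x3=128, x4=Uranus).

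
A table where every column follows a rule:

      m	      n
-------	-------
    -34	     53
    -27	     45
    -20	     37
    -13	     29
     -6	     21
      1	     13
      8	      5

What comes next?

Column m: -34, -27, -20, -13, -6, 1, 8 → 15 (+7 each step).
Column n goes 53, 45, 37, 29, 21, 13, 5 → -3 (−8 each step).
Putting it together: 15  -3.

15  -3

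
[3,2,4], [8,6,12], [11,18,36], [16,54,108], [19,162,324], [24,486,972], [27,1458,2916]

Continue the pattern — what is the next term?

First component goes 3, 8, 11, 16, 19, 24, 27 → 32 (alternating steps +5, +3, +5, +3, …).
Second component — ×3 each step: 2, 6, 18, 54, 162, 486, 1458 → 4374.
Third component — ×3 each step: 4, 12, 36, 108, 324, 972, 2916 → 8748.
Combining the parts gives [32,4374,8748].

[32,4374,8748]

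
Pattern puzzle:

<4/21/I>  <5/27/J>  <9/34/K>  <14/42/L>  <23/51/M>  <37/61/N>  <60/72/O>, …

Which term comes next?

<97/84/P>

First component: each term is the sum of the two before it, so 4, 5, 9, 14, 23, 37, 60 → 97.
Second component: differences are 6, 7, 8, … (increasing by 1 each time), so 21, 27, 34, 42, 51, 61, 72 → 84.
Letter goes I, J, K, L, M, N, O → P (letters move forward 1 place in the alphabet).
Putting it together: <97/84/P>.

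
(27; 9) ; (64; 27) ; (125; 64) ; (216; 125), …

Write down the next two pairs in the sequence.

(343; 216), (512; 343)

First component: 27, 64, 125, 216 → 343 → 512 (perfect cubes: 3³, 4³, 5³, …).
Second component: always the previous value of the first component, so 9, 27, 64, 125 → 216 → 343.
Putting the parts together: (343; 216) and then (512; 343).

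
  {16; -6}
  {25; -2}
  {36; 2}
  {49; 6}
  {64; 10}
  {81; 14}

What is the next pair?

First entry: 16, 25, 36, 49, 64, 81 → 100 (perfect squares: 4², 5², 6², …).
Second entry: -6, -2, 2, 6, 10, 14 → 18 (+4 each step).
Putting it together: {100; 18}.

{100; 18}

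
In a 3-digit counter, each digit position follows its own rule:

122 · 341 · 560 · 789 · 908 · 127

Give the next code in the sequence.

346

For the first digit, +2 each step, mod 10: 1, 3, 5, 7, 9, 1 → 3.
Second digit: +2 each step, mod 10, so 2, 4, 6, 8, 0, 2 → 4.
Third digit: −1 each step, mod 10; 2, 1, 0, 9, 8, 7 → 6.
Combining the parts gives 346.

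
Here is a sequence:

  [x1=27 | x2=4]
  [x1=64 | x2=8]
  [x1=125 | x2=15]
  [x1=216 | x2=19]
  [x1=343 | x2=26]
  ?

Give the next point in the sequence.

For the x1, perfect cubes: 3³, 4³, 5³, …: 27, 64, 125, 216, 343 → 512.
X2 goes 4, 8, 15, 19, 26 → 30 (alternating steps +4, +7, +4, +7, …).
So the next point is [x1=512 | x2=30].

[x1=512 | x2=30]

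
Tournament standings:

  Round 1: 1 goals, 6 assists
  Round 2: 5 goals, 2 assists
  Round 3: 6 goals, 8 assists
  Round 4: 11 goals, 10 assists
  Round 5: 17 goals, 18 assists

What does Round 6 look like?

Goals: each term is the sum of the two before it; 1, 5, 6, 11, 17 → 28.
Assists — each term is the sum of the two before it: 6, 2, 8, 10, 18 → 28.
Combining the parts gives 28 goals, 28 assists.

28 goals, 28 assists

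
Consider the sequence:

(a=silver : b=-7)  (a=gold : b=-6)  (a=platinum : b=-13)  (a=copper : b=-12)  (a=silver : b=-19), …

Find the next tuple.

For the a, repeats silver → gold → platinum → copper: silver, gold, platinum, copper, silver → gold.
B: alternating steps +1, −7, +1, −7, …, so -7, -6, -13, -12, -19 → -18.
Putting it together: (a=gold : b=-18).

(a=gold : b=-18)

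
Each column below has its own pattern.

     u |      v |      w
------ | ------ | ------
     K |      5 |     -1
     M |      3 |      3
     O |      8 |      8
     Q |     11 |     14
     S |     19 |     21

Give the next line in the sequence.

Column u goes K, M, O, Q, S → U (letters move forward 2 places in the alphabet).
For the column v, each term is the sum of the two before it: 5, 3, 8, 11, 19 → 30.
For the column w, differences are 4, 5, 6, … (increasing by 1 each time): -1, 3, 8, 14, 21 → 29.
Putting it together: U  30  29.

U  30  29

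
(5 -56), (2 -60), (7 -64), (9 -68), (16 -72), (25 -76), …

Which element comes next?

First entry: each term is the sum of the two before it, so 5, 2, 7, 9, 16, 25 → 41.
Second entry — −4 each step: -56, -60, -64, -68, -72, -76 → -80.
Combining the parts gives (41 -80).

(41 -80)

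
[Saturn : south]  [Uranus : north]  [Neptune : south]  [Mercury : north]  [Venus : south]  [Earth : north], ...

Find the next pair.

Planet: Saturn, Uranus, Neptune, Mercury, Venus, Earth → Mars (runs through the planets Mercury→Neptune).
Direction: alternates south ↔ north; south, north, south, north, south, north → south.
So the next pair is [Mars : south].

[Mars : south]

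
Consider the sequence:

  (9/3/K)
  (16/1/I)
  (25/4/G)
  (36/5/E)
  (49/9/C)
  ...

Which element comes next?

(64/14/A)

First value: perfect squares: 3², 4², 5², …, so 9, 16, 25, 36, 49 → 64.
Second value — each term is the sum of the two before it: 3, 1, 4, 5, 9 → 14.
Letter: K, I, G, E, C → A (letters move back 2 places in the alphabet).
Putting it together: (64/14/A).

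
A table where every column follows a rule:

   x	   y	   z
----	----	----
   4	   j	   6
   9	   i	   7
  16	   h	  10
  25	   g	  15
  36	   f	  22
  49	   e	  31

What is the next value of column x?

64

Column x: 4, 9, 16, 25, 36, 49 → 64 (perfect squares: 2², 3², 4², …).
Column y: letters move back 1 place in the alphabet; j, i, h, g, f, e → d.
Column z: 6, 7, 10, 15, 22, 31 → 42 (differences are 1, 3, 5, … (increasing by 2 each time)).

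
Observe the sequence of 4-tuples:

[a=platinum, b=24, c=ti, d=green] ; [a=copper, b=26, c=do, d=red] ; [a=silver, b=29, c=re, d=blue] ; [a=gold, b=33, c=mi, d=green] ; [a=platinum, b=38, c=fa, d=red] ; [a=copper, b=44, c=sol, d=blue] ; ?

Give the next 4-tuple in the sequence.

[a=silver, b=51, c=la, d=green]

For the a, repeats platinum → copper → silver → gold: platinum, copper, silver, gold, platinum, copper → silver.
B: 24, 26, 29, 33, 38, 44 → 51 (differences are 2, 3, 4, … (increasing by 1 each time)).
For the c, runs through the solfège scale do→ti: ti, do, re, mi, fa, sol → la.
D: repeats green → red → blue, so green, red, blue, green, red, blue → green.
So the next 4-tuple is [a=silver, b=51, c=la, d=green].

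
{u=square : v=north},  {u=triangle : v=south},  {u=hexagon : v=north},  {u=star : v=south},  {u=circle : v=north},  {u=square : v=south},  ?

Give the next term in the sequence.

U: square, triangle, hexagon, star, circle, square → triangle (repeats square → triangle → hexagon → star → circle).
V — alternates north ↔ south: north, south, north, south, north, south → north.
Combining the parts gives {u=triangle : v=north}.

{u=triangle : v=north}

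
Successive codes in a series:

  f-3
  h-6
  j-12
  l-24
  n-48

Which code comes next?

For the letter, letters move forward 2 places in the alphabet: f, h, j, l, n → p.
For the second component, ×2 each step: 3, 6, 12, 24, 48 → 96.
Combining the parts gives p-96.

p-96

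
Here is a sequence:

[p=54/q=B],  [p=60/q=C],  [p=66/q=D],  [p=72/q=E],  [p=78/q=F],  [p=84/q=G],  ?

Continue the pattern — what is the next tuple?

[p=90/q=H]

P goes 54, 60, 66, 72, 78, 84 → 90 (+6 each step).
Q: B, C, D, E, F, G → H (letters move forward 1 place in the alphabet).
Putting it together: [p=90/q=H].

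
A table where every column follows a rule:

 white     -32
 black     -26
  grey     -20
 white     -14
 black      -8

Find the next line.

grey  -2

Shade: repeats white → black → grey, so white, black, grey, white, black → grey.
Second component — +6 each step: -32, -26, -20, -14, -8 → -2.
So the next line is grey  -2.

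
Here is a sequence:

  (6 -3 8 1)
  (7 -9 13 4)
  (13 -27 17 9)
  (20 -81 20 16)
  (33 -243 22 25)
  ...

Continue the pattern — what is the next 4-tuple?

(53 -729 23 36)

First value: each term is the sum of the two before it; 6, 7, 13, 20, 33 → 53.
Second value: -3, -9, -27, -81, -243 → -729 (×3 each step).
For the third value, differences are 5, 4, 3, … (decreasing by 1 each time): 8, 13, 17, 20, 22 → 23.
Fourth value goes 1, 4, 9, 16, 25 → 36 (perfect squares: 1², 2², 3², …).
Combining the parts gives (53 -729 23 36).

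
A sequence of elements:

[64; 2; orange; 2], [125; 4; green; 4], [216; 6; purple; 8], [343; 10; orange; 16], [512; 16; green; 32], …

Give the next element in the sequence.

First part — perfect cubes: 4³, 5³, 6³, …: 64, 125, 216, 343, 512 → 729.
Second part: each term is the sum of the two before it; 2, 4, 6, 10, 16 → 26.
Colour — repeats orange → green → purple: orange, green, purple, orange, green → purple.
Fourth part: ×2 each step; 2, 4, 8, 16, 32 → 64.
Combining the parts gives [729; 26; purple; 64].

[729; 26; purple; 64]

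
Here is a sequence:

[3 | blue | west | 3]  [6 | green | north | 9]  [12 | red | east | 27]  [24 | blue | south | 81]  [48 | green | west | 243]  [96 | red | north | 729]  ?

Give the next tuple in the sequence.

For the first value, ×2 each step: 3, 6, 12, 24, 48, 96 → 192.
Colour: repeats blue → green → red; blue, green, red, blue, green, red → blue.
Direction goes west, north, east, south, west, north → east (repeats west → north → east → south).
Fourth value: 3, 9, 27, 81, 243, 729 → 2187 (×3 each step).
Combining the parts gives [192 | blue | east | 2187].

[192 | blue | east | 2187]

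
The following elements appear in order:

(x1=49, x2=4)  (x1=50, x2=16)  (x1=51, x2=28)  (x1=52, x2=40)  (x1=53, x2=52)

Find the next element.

(x1=54, x2=64)

For the x1, +1 each step: 49, 50, 51, 52, 53 → 54.
X2: +12 each step; 4, 16, 28, 40, 52 → 64.
So the next element is (x1=54, x2=64).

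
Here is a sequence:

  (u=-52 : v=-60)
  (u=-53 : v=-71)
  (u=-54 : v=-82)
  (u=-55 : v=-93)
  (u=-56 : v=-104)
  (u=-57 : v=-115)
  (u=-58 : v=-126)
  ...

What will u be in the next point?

U — −1 each step: -52, -53, -54, -55, -56, -57, -58 → -59.

-59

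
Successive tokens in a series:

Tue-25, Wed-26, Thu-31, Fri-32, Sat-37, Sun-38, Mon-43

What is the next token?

Tue-44

Day: runs through the weekdays Mon→Sun, so Tue, Wed, Thu, Fri, Sat, Sun, Mon → Tue.
Second component: 25, 26, 31, 32, 37, 38, 43 → 44 (alternating steps +1, +5, +1, +5, …).
So the next token is Tue-44.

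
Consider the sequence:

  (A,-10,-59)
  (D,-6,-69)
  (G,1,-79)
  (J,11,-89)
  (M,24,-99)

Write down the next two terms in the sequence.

(P,40,-109), (S,59,-119)

Letter: A, D, G, J, M → P → S (letters move forward 3 places in the alphabet).
Second coordinate: -10, -6, 1, 11, 24 → 40 → 59 (differences are 4, 7, 10, … (increasing by 3 each time)).
Third coordinate — −10 each step: -59, -69, -79, -89, -99 → -109 → -119.
Putting the parts together: (P,40,-109) and then (S,59,-119).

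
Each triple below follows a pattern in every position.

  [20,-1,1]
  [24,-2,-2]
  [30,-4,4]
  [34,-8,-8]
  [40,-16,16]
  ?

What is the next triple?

[44,-32,-32]

First coordinate: alternating steps +4, +6, +4, +6, …; 20, 24, 30, 34, 40 → 44.
Second coordinate: ×2 each step; -1, -2, -4, -8, -16 → -32.
Third coordinate: ×(-2) each step; 1, -2, 4, -8, 16 → -32.
So the next triple is [44,-32,-32].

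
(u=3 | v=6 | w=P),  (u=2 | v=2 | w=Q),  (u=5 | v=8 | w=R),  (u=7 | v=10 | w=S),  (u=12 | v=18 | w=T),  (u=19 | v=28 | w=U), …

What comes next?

(u=31 | v=46 | w=V)

U — each term is the sum of the two before it: 3, 2, 5, 7, 12, 19 → 31.
V goes 6, 2, 8, 10, 18, 28 → 46 (each term is the sum of the two before it).
W goes P, Q, R, S, T, U → V (letters move forward 1 place in the alphabet).
So the next triple is (u=31 | v=46 | w=V).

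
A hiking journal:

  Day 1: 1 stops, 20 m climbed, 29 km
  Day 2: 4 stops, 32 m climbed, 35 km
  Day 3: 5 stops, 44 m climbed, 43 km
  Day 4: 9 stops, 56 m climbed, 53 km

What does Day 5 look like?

Stops: each term is the sum of the two before it, so 1, 4, 5, 9 → 14.
M climbed goes 20, 32, 44, 56 → 68 (+12 each step).
Km: differences are 6, 8, 10, … (increasing by 2 each time); 29, 35, 43, 53 → 65.
Putting it together: 14 stops, 68 m climbed, 65 km.

14 stops, 68 m climbed, 65 km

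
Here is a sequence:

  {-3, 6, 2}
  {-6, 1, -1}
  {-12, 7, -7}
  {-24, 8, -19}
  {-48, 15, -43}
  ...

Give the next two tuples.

{-96, 23, -91}, {-192, 38, -187}

For the first value, ×2 each step: -3, -6, -12, -24, -48 → -96 → -192.
Second value: each term is the sum of the two before it, so 6, 1, 7, 8, 15 → 23 → 38.
Third value: always 5 more than the first value; 2, -1, -7, -19, -43 → -91 → -187.
Putting the parts together: {-96, 23, -91} and then {-192, 38, -187}.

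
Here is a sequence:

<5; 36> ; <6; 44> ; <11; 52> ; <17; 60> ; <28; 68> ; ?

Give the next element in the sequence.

<45; 76>

First entry: each term is the sum of the two before it; 5, 6, 11, 17, 28 → 45.
Second entry: +8 each step; 36, 44, 52, 60, 68 → 76.
Putting it together: <45; 76>.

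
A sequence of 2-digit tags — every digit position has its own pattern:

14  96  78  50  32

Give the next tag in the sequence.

First digit: 1, 9, 7, 5, 3 → 1 (−2 each step, mod 10).
Second digit — +2 each step, mod 10: 4, 6, 8, 0, 2 → 4.
Combining the parts gives 14.

14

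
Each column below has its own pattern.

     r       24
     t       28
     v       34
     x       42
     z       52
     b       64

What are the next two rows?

Letter — letters move forward 2 places in the alphabet, wrapping Z→A: r, t, v, x, z, b → d → f.
For the second component, differences are 4, 6, 8, … (increasing by 2 each time): 24, 28, 34, 42, 52, 64 → 78 → 94.
Putting the parts together: d  78 and then f  94.

d  78; f  94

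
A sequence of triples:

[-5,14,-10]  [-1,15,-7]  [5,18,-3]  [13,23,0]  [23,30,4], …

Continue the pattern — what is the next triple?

[35,39,7]

First slot: differences are 4, 6, 8, … (increasing by 2 each time); -5, -1, 5, 13, 23 → 35.
Second slot goes 14, 15, 18, 23, 30 → 39 (differences are 1, 3, 5, … (increasing by 2 each time)).
Third slot: alternating steps +3, +4, +3, +4, …, so -10, -7, -3, 0, 4 → 7.
Combining the parts gives [35,39,7].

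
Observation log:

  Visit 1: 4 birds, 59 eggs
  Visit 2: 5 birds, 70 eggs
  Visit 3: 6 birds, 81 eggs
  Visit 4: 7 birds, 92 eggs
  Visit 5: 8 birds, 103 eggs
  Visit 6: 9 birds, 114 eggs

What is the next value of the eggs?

Eggs: 59, 70, 81, 92, 103, 114 → 125 (+11 each step).

125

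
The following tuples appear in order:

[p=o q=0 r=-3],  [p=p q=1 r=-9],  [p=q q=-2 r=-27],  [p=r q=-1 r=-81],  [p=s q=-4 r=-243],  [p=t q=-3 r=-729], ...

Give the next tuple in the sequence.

P — letters move forward 1 place in the alphabet: o, p, q, r, s, t → u.
Q goes 0, 1, -2, -1, -4, -3 → -6 (alternating steps +1, −3, +1, −3, …).
R — ×3 each step: -3, -9, -27, -81, -243, -729 → -2187.
Combining the parts gives [p=u q=-6 r=-2187].

[p=u q=-6 r=-2187]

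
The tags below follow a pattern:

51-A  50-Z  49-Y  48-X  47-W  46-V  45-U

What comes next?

For the first component, −1 each step: 51, 50, 49, 48, 47, 46, 45 → 44.
For the letter, letters move back 1 place in the alphabet, wrapping A→Z: A, Z, Y, X, W, V, U → T.
So the next tag is 44-T.

44-T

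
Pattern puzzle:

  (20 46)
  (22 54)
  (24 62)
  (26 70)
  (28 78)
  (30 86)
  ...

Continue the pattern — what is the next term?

(32 94)

First component: +2 each step, so 20, 22, 24, 26, 28, 30 → 32.
Second component goes 46, 54, 62, 70, 78, 86 → 94 (+8 each step).
So the next term is (32 94).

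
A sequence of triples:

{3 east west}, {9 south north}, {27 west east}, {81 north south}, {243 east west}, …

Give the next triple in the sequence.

First value: 3, 9, 27, 81, 243 → 729 (×3 each step).
First direction: repeats east → south → west → north, so east, south, west, north, east → south.
Second direction: repeats west → north → east → south; west, north, east, south, west → north.
So the next triple is {729 south north}.

{729 south north}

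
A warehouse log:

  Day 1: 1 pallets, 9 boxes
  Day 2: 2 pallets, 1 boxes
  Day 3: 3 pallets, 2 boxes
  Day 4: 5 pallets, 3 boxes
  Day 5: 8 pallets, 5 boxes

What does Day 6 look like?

13 pallets, 8 boxes

Pallets: each term is the sum of the two before it; 1, 2, 3, 5, 8 → 13.
Boxes — always the previous value of the pallets: 9, 1, 2, 3, 5 → 8.
Putting it together: 13 pallets, 8 boxes.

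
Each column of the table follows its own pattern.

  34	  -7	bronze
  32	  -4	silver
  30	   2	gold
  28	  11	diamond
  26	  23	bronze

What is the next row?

24  38  silver

For the first component, −2 each step: 34, 32, 30, 28, 26 → 24.
Second component — differences are 3, 6, 9, … (increasing by 3 each time): -7, -4, 2, 11, 23 → 38.
Rank: repeats bronze → silver → gold → diamond, so bronze, silver, gold, diamond, bronze → silver.
Combining the parts gives 24  38  silver.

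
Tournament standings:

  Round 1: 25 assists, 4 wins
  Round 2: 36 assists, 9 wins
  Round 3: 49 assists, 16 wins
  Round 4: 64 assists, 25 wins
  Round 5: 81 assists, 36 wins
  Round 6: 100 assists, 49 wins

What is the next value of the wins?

64

Wins — perfect squares: 2², 3², 4², …: 4, 9, 16, 25, 36, 49 → 64.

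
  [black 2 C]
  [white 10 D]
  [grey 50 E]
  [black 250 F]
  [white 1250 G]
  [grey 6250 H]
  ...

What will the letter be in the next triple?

I

Letter — letters move forward 1 place in the alphabet: C, D, E, F, G, H → I.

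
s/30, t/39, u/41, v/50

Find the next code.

w/52

Letter: s, t, u, v → w (letters move forward 1 place in the alphabet).
Second component: 30, 39, 41, 50 → 52 (alternating steps +9, +2, +9, +2, …).
So the next code is w/52.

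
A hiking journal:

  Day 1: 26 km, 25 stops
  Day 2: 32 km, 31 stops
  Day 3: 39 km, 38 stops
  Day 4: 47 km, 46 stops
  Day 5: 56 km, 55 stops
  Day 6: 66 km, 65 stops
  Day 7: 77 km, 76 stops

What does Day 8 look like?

89 km, 88 stops

For the km, differences are 6, 7, 8, … (increasing by 1 each time): 26, 32, 39, 47, 56, 66, 77 → 89.
For the stops, always 1 less than the km: 25, 31, 38, 46, 55, 65, 76 → 88.
Combining the parts gives 89 km, 88 stops.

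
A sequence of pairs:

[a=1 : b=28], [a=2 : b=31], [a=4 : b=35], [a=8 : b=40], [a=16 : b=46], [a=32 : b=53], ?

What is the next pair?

A: ×2 each step, so 1, 2, 4, 8, 16, 32 → 64.
B: differences are 3, 4, 5, … (increasing by 1 each time); 28, 31, 35, 40, 46, 53 → 61.
Combining the parts gives [a=64 : b=61].

[a=64 : b=61]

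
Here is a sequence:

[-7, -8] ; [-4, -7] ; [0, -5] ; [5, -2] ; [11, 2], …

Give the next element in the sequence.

For the first part, differences are 3, 4, 5, … (increasing by 1 each time): -7, -4, 0, 5, 11 → 18.
Second part: differences are 1, 2, 3, … (increasing by 1 each time), so -8, -7, -5, -2, 2 → 7.
Putting it together: [18, 7].

[18, 7]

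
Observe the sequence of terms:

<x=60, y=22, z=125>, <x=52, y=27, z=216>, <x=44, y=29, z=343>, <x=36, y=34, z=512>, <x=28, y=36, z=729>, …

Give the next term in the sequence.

For the x, −8 each step: 60, 52, 44, 36, 28 → 20.
Y: alternating steps +5, +2, +5, +2, …; 22, 27, 29, 34, 36 → 41.
Z goes 125, 216, 343, 512, 729 → 1000 (perfect cubes: 5³, 6³, 7³, …).
So the next term is <x=20, y=41, z=1000>.

<x=20, y=41, z=1000>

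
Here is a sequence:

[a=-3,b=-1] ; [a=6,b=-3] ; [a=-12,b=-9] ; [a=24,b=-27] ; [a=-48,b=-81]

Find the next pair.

[a=96,b=-243]

A: ×(-2) each step, so -3, 6, -12, 24, -48 → 96.
For the b, ×3 each step: -1, -3, -9, -27, -81 → -243.
Putting it together: [a=96,b=-243].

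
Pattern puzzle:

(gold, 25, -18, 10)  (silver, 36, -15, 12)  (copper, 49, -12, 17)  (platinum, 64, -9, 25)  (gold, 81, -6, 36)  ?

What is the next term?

(silver, 100, -3, 50)

Metal: repeats gold → silver → copper → platinum; gold, silver, copper, platinum, gold → silver.
Second coordinate: 25, 36, 49, 64, 81 → 100 (perfect squares: 5², 6², 7², …).
Third coordinate — +3 each step: -18, -15, -12, -9, -6 → -3.
For the fourth coordinate, differences are 2, 5, 8, … (increasing by 3 each time): 10, 12, 17, 25, 36 → 50.
Combining the parts gives (silver, 100, -3, 50).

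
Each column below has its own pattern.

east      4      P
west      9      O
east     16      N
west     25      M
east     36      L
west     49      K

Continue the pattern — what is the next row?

east  64  J

Direction — alternates east ↔ west: east, west, east, west, east, west → east.
For the second component, perfect squares: 2², 3², 4², …: 4, 9, 16, 25, 36, 49 → 64.
Letter: letters move back 1 place in the alphabet, so P, O, N, M, L, K → J.
So the next row is east  64  J.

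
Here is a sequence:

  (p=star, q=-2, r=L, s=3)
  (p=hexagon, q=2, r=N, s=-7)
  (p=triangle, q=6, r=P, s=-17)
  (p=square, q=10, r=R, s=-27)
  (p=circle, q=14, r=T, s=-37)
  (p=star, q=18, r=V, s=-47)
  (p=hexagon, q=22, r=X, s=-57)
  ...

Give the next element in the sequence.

P goes star, hexagon, triangle, square, circle, star, hexagon → triangle (repeats star → hexagon → triangle → square → circle).
Q — +4 each step: -2, 2, 6, 10, 14, 18, 22 → 26.
R: letters move forward 2 places in the alphabet, so L, N, P, R, T, V, X → Z.
For the s, −10 each step: 3, -7, -17, -27, -37, -47, -57 → -67.
Combining the parts gives (p=triangle, q=26, r=Z, s=-67).

(p=triangle, q=26, r=Z, s=-67)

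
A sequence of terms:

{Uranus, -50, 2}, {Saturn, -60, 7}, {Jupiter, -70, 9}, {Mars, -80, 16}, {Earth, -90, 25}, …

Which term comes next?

Planet goes Uranus, Saturn, Jupiter, Mars, Earth → Venus (runs backward through the planets Mercury→Neptune).
Second coordinate: −10 each step; -50, -60, -70, -80, -90 → -100.
Third coordinate — each term is the sum of the two before it: 2, 7, 9, 16, 25 → 41.
Combining the parts gives {Venus, -100, 41}.

{Venus, -100, 41}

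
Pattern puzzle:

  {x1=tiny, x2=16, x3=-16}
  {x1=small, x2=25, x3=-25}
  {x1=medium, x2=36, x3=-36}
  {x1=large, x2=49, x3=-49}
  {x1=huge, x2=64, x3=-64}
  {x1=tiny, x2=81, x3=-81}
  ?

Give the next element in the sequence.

{x1=small, x2=100, x3=-100}

X1 — repeats tiny → small → medium → large → huge: tiny, small, medium, large, huge, tiny → small.
X2 goes 16, 25, 36, 49, 64, 81 → 100 (perfect squares: 4², 5², 6², …).
X3 — always the negative of the x2: -16, -25, -36, -49, -64, -81 → -100.
Combining the parts gives {x1=small, x2=100, x3=-100}.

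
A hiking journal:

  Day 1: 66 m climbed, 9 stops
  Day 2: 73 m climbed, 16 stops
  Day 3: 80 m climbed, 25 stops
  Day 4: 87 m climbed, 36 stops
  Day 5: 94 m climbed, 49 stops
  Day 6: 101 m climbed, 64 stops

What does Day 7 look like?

108 m climbed, 81 stops

M climbed: +7 each step; 66, 73, 80, 87, 94, 101 → 108.
Stops: perfect squares: 3², 4², 5², …, so 9, 16, 25, 36, 49, 64 → 81.
Combining the parts gives 108 m climbed, 81 stops.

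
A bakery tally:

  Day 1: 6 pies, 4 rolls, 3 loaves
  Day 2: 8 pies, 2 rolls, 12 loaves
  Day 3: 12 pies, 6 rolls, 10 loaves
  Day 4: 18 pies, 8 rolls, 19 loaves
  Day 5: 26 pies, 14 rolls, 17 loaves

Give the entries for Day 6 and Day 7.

36 pies, 22 rolls, 26 loaves; 48 pies, 36 rolls, 24 loaves

Pies — differences are 2, 4, 6, … (increasing by 2 each time): 6, 8, 12, 18, 26 → 36 → 48.
Rolls: 4, 2, 6, 8, 14 → 22 → 36 (each term is the sum of the two before it).
Loaves: 3, 12, 10, 19, 17 → 26 → 24 (alternating steps +9, −2, +9, −2, …).
So the next two rows are 36 pies, 22 rolls, 26 loaves and 48 pies, 36 rolls, 24 loaves.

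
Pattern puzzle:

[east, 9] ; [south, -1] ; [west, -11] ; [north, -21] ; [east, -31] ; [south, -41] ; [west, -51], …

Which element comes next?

[north, -61]

Direction: repeats east → south → west → north; east, south, west, north, east, south, west → north.
Second value: −10 each step; 9, -1, -11, -21, -31, -41, -51 → -61.
So the next element is [north, -61].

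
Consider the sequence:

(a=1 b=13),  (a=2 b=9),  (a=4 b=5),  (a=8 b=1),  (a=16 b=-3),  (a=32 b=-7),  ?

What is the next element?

(a=64 b=-11)

A — ×2 each step: 1, 2, 4, 8, 16, 32 → 64.
B — −4 each step: 13, 9, 5, 1, -3, -7 → -11.
Putting it together: (a=64 b=-11).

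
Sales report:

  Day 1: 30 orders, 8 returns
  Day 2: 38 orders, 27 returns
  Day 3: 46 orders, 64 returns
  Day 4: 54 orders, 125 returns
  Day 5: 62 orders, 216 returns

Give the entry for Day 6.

For the orders, +8 each step: 30, 38, 46, 54, 62 → 70.
Returns — perfect cubes: 2³, 3³, 4³, …: 8, 27, 64, 125, 216 → 343.
Combining the parts gives 70 orders, 343 returns.

70 orders, 343 returns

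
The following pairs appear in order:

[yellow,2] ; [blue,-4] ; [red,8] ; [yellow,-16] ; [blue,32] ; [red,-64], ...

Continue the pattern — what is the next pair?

[yellow,128]

Colour goes yellow, blue, red, yellow, blue, red → yellow (repeats yellow → blue → red).
Second slot — ×(-2) each step: 2, -4, 8, -16, 32, -64 → 128.
So the next pair is [yellow,128].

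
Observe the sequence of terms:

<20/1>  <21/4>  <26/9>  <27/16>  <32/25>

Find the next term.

For the first coordinate, alternating steps +1, +5, +1, +5, …: 20, 21, 26, 27, 32 → 33.
For the second coordinate, perfect squares: 1², 2², 3², …: 1, 4, 9, 16, 25 → 36.
So the next term is <33/36>.

<33/36>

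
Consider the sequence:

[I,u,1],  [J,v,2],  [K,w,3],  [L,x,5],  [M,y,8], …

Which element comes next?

[N,z,13]

First letter: letters move forward 1 place in the alphabet, so I, J, K, L, M → N.
Second letter goes u, v, w, x, y → z (letters move forward 1 place in the alphabet).
Third value: each term is the sum of the two before it; 1, 2, 3, 5, 8 → 13.
Combining the parts gives [N,z,13].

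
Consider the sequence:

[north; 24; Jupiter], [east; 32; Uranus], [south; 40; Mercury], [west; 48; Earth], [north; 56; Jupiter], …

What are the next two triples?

[east; 64; Uranus], [south; 72; Mercury]

Direction: north, east, south, west, north → east → south (repeats north → east → south → west).
Second value: +8 each step; 24, 32, 40, 48, 56 → 64 → 72.
Planet: repeats Jupiter → Uranus → Mercury → Earth, so Jupiter, Uranus, Mercury, Earth, Jupiter → Uranus → Mercury.
Putting the parts together: [east; 64; Uranus] and then [south; 72; Mercury].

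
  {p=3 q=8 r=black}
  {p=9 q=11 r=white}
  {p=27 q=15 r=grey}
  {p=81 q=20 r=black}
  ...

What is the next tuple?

P: ×3 each step; 3, 9, 27, 81 → 243.
Q goes 8, 11, 15, 20 → 26 (differences are 3, 4, 5, … (increasing by 1 each time)).
R: repeats black → white → grey; black, white, grey, black → white.
Putting it together: {p=243 q=26 r=white}.

{p=243 q=26 r=white}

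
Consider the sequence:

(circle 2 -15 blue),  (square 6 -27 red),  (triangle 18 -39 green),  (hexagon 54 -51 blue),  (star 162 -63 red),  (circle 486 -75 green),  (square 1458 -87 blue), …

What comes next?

Shape — repeats circle → square → triangle → hexagon → star: circle, square, triangle, hexagon, star, circle, square → triangle.
Second entry: ×3 each step, so 2, 6, 18, 54, 162, 486, 1458 → 4374.
Third entry — −12 each step: -15, -27, -39, -51, -63, -75, -87 → -99.
Colour — repeats blue → red → green: blue, red, green, blue, red, green, blue → red.
Combining the parts gives (triangle 4374 -99 red).

(triangle 4374 -99 red)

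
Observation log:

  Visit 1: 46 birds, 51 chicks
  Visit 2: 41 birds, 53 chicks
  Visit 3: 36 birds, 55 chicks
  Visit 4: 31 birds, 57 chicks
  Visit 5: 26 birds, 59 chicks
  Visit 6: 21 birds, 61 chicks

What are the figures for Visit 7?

16 birds, 63 chicks

Birds: −5 each step; 46, 41, 36, 31, 26, 21 → 16.
Chicks: 51, 53, 55, 57, 59, 61 → 63 (+2 each step).
So the next line is 16 birds, 63 chicks.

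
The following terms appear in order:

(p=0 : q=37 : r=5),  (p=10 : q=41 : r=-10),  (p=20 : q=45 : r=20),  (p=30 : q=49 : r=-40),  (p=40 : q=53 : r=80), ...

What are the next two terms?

(p=50 : q=57 : r=-160), (p=60 : q=61 : r=320)

P: +10 each step; 0, 10, 20, 30, 40 → 50 → 60.
For the q, +4 each step: 37, 41, 45, 49, 53 → 57 → 61.
R: ×(-2) each step; 5, -10, 20, -40, 80 → -160 → 320.
So the next two terms are (p=50 : q=57 : r=-160) and (p=60 : q=61 : r=320).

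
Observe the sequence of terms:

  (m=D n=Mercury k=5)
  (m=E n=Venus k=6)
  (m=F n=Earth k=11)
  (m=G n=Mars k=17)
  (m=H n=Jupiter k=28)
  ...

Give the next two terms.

M — letters move forward 1 place in the alphabet: D, E, F, G, H → I → J.
N — runs through the planets Mercury→Neptune: Mercury, Venus, Earth, Mars, Jupiter → Saturn → Uranus.
For the k, each term is the sum of the two before it: 5, 6, 11, 17, 28 → 45 → 73.
So the next two terms are (m=I n=Saturn k=45) and (m=J n=Uranus k=73).

(m=I n=Saturn k=45), (m=J n=Uranus k=73)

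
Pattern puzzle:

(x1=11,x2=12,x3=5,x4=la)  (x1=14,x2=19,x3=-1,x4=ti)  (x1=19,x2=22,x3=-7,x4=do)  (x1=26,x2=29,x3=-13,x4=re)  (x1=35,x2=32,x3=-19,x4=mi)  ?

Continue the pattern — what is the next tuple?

(x1=46,x2=39,x3=-25,x4=fa)

X1: differences are 3, 5, 7, … (increasing by 2 each time), so 11, 14, 19, 26, 35 → 46.
X2: alternating steps +7, +3, +7, +3, …, so 12, 19, 22, 29, 32 → 39.
X3 — −6 each step: 5, -1, -7, -13, -19 → -25.
X4 goes la, ti, do, re, mi → fa (runs through the solfège scale do→ti).
Putting it together: (x1=46,x2=39,x3=-25,x4=fa).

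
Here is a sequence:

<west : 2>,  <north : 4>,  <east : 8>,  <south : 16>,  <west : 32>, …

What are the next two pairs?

<north : 64>, <east : 128>

Direction — repeats west → north → east → south: west, north, east, south, west → north → east.
Second slot goes 2, 4, 8, 16, 32 → 64 → 128 (×2 each step).
Putting the parts together: <north : 64> and then <east : 128>.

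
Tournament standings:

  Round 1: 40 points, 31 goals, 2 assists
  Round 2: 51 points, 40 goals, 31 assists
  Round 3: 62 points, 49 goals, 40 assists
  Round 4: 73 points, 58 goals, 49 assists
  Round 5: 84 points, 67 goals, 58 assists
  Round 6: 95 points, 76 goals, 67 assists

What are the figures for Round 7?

106 points, 85 goals, 76 assists

Points: +11 each step, so 40, 51, 62, 73, 84, 95 → 106.
Goals: 31, 40, 49, 58, 67, 76 → 85 (+9 each step).
Assists: 2, 31, 40, 49, 58, 67 → 76 (always the previous value of the goals).
Putting it together: 106 points, 85 goals, 76 assists.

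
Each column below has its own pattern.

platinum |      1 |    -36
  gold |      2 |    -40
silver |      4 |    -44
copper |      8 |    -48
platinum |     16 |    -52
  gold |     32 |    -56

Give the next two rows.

silver  64  -60; copper  128  -64

Metal: repeats platinum → gold → silver → copper, so platinum, gold, silver, copper, platinum, gold → silver → copper.
Second component: ×2 each step, so 1, 2, 4, 8, 16, 32 → 64 → 128.
Third component: -36, -40, -44, -48, -52, -56 → -60 → -64 (−4 each step).
So the next two rows are silver  64  -60 and copper  128  -64.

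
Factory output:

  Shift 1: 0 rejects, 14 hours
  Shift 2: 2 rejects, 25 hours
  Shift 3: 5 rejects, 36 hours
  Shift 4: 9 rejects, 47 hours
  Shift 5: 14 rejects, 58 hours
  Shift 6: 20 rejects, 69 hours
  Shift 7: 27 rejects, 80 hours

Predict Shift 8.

35 rejects, 91 hours

Rejects: differences are 2, 3, 4, … (increasing by 1 each time); 0, 2, 5, 9, 14, 20, 27 → 35.
Hours: 14, 25, 36, 47, 58, 69, 80 → 91 (+11 each step).
Putting it together: 35 rejects, 91 hours.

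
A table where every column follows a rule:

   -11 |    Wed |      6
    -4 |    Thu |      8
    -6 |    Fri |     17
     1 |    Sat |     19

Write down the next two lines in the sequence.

First component: alternating steps +7, −2, +7, −2, …, so -11, -4, -6, 1 → -1 → 6.
Day: runs through the weekdays Mon→Sun; Wed, Thu, Fri, Sat → Sun → Mon.
Third component: alternating steps +2, +9, +2, +9, …; 6, 8, 17, 19 → 28 → 30.
Putting the parts together: -1  Sun  28 and then 6  Mon  30.

-1  Sun  28; 6  Mon  30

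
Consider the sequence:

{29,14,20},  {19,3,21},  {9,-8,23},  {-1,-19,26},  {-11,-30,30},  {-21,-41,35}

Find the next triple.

{-31,-52,41}

First slot goes 29, 19, 9, -1, -11, -21 → -31 (−10 each step).
Second slot: 14, 3, -8, -19, -30, -41 → -52 (−11 each step).
Third slot — differences are 1, 2, 3, … (increasing by 1 each time): 20, 21, 23, 26, 30, 35 → 41.
So the next triple is {-31,-52,41}.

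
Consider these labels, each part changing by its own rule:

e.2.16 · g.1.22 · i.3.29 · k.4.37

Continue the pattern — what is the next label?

m.7.46

Letter — letters move forward 2 places in the alphabet: e, g, i, k → m.
Second component goes 2, 1, 3, 4 → 7 (each term is the sum of the two before it).
Third component — differences are 6, 7, 8, … (increasing by 1 each time): 16, 22, 29, 37 → 46.
Combining the parts gives m.7.46.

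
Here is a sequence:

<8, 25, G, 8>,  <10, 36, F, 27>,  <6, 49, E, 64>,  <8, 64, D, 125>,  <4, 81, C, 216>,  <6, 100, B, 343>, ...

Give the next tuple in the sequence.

First coordinate: alternating steps +2, −4, +2, −4, …; 8, 10, 6, 8, 4, 6 → 2.
Second coordinate: 25, 36, 49, 64, 81, 100 → 121 (perfect squares: 5², 6², 7², …).
Letter: letters move back 1 place in the alphabet, so G, F, E, D, C, B → A.
For the fourth coordinate, perfect cubes: 2³, 3³, 4³, …: 8, 27, 64, 125, 216, 343 → 512.
Combining the parts gives <2, 121, A, 512>.

<2, 121, A, 512>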